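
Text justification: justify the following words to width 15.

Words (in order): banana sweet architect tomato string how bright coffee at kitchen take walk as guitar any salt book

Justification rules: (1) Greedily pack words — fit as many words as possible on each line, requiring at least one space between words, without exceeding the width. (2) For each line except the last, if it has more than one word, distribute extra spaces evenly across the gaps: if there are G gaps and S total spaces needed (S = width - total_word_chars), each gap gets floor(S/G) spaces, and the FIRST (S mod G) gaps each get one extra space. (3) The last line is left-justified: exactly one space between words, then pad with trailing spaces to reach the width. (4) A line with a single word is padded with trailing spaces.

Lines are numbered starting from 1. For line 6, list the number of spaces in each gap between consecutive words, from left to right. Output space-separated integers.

Answer: 4

Derivation:
Line 1: ['banana', 'sweet'] (min_width=12, slack=3)
Line 2: ['architect'] (min_width=9, slack=6)
Line 3: ['tomato', 'string'] (min_width=13, slack=2)
Line 4: ['how', 'bright'] (min_width=10, slack=5)
Line 5: ['coffee', 'at'] (min_width=9, slack=6)
Line 6: ['kitchen', 'take'] (min_width=12, slack=3)
Line 7: ['walk', 'as', 'guitar'] (min_width=14, slack=1)
Line 8: ['any', 'salt', 'book'] (min_width=13, slack=2)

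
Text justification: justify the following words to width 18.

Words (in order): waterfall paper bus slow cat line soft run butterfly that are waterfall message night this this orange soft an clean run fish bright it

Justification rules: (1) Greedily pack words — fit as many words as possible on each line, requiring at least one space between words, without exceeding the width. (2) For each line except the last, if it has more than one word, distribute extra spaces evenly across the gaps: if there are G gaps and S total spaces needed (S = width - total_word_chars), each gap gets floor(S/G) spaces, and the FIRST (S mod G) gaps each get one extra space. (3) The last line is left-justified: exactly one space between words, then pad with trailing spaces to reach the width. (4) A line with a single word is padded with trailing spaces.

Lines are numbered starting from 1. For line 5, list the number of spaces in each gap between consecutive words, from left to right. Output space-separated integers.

Answer: 1 1

Derivation:
Line 1: ['waterfall', 'paper'] (min_width=15, slack=3)
Line 2: ['bus', 'slow', 'cat', 'line'] (min_width=17, slack=1)
Line 3: ['soft', 'run', 'butterfly'] (min_width=18, slack=0)
Line 4: ['that', 'are', 'waterfall'] (min_width=18, slack=0)
Line 5: ['message', 'night', 'this'] (min_width=18, slack=0)
Line 6: ['this', 'orange', 'soft'] (min_width=16, slack=2)
Line 7: ['an', 'clean', 'run', 'fish'] (min_width=17, slack=1)
Line 8: ['bright', 'it'] (min_width=9, slack=9)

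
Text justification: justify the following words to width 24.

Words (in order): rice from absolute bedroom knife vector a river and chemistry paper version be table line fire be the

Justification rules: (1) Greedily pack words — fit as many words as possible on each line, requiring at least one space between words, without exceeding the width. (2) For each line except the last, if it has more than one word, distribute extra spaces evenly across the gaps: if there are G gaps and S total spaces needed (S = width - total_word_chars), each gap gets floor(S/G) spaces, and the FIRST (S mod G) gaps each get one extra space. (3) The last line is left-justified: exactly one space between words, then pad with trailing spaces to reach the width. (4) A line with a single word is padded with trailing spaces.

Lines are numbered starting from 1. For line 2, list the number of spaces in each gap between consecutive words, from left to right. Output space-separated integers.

Line 1: ['rice', 'from', 'absolute'] (min_width=18, slack=6)
Line 2: ['bedroom', 'knife', 'vector', 'a'] (min_width=22, slack=2)
Line 3: ['river', 'and', 'chemistry'] (min_width=19, slack=5)
Line 4: ['paper', 'version', 'be', 'table'] (min_width=22, slack=2)
Line 5: ['line', 'fire', 'be', 'the'] (min_width=16, slack=8)

Answer: 2 2 1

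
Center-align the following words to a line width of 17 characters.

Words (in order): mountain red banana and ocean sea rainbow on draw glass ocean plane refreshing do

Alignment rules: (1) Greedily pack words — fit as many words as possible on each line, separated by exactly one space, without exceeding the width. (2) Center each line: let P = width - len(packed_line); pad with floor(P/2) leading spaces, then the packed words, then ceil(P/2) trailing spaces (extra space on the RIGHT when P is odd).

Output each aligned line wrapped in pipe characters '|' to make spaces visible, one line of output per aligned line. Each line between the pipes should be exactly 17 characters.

Answer: |  mountain red   |
|banana and ocean |
| sea rainbow on  |
|draw glass ocean |
|plane refreshing |
|       do        |

Derivation:
Line 1: ['mountain', 'red'] (min_width=12, slack=5)
Line 2: ['banana', 'and', 'ocean'] (min_width=16, slack=1)
Line 3: ['sea', 'rainbow', 'on'] (min_width=14, slack=3)
Line 4: ['draw', 'glass', 'ocean'] (min_width=16, slack=1)
Line 5: ['plane', 'refreshing'] (min_width=16, slack=1)
Line 6: ['do'] (min_width=2, slack=15)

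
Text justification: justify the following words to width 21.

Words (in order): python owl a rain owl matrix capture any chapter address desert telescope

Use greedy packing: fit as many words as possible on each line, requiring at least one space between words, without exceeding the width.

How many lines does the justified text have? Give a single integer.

Line 1: ['python', 'owl', 'a', 'rain', 'owl'] (min_width=21, slack=0)
Line 2: ['matrix', 'capture', 'any'] (min_width=18, slack=3)
Line 3: ['chapter', 'address'] (min_width=15, slack=6)
Line 4: ['desert', 'telescope'] (min_width=16, slack=5)
Total lines: 4

Answer: 4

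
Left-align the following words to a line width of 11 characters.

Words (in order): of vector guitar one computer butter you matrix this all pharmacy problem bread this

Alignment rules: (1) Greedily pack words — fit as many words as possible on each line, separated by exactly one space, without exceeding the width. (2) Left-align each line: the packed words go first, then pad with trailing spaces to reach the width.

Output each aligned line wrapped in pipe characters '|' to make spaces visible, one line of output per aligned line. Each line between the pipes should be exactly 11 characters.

Line 1: ['of', 'vector'] (min_width=9, slack=2)
Line 2: ['guitar', 'one'] (min_width=10, slack=1)
Line 3: ['computer'] (min_width=8, slack=3)
Line 4: ['butter', 'you'] (min_width=10, slack=1)
Line 5: ['matrix', 'this'] (min_width=11, slack=0)
Line 6: ['all'] (min_width=3, slack=8)
Line 7: ['pharmacy'] (min_width=8, slack=3)
Line 8: ['problem'] (min_width=7, slack=4)
Line 9: ['bread', 'this'] (min_width=10, slack=1)

Answer: |of vector  |
|guitar one |
|computer   |
|butter you |
|matrix this|
|all        |
|pharmacy   |
|problem    |
|bread this |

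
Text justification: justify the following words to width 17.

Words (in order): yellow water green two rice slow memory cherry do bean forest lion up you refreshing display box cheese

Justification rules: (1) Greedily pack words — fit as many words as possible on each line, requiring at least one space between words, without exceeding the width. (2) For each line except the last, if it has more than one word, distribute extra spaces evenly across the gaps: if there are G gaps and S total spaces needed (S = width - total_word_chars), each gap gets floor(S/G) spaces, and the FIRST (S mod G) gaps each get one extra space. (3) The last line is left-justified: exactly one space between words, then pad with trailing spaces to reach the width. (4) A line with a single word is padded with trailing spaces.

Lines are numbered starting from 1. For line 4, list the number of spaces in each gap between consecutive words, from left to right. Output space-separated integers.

Answer: 3 2

Derivation:
Line 1: ['yellow', 'water'] (min_width=12, slack=5)
Line 2: ['green', 'two', 'rice'] (min_width=14, slack=3)
Line 3: ['slow', 'memory'] (min_width=11, slack=6)
Line 4: ['cherry', 'do', 'bean'] (min_width=14, slack=3)
Line 5: ['forest', 'lion', 'up'] (min_width=14, slack=3)
Line 6: ['you', 'refreshing'] (min_width=14, slack=3)
Line 7: ['display', 'box'] (min_width=11, slack=6)
Line 8: ['cheese'] (min_width=6, slack=11)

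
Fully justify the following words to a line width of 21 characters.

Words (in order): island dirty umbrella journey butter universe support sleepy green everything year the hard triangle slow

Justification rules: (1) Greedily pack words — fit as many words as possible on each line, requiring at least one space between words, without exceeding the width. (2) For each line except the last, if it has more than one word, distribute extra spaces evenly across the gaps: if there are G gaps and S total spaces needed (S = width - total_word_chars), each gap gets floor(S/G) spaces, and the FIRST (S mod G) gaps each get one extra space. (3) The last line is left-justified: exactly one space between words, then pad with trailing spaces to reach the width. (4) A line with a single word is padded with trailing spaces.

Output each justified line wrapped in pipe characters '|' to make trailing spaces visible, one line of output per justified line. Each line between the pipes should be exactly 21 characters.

Answer: |island dirty umbrella|
|journey        butter|
|universe      support|
|sleepy          green|
|everything  year  the|
|hard triangle slow   |

Derivation:
Line 1: ['island', 'dirty', 'umbrella'] (min_width=21, slack=0)
Line 2: ['journey', 'butter'] (min_width=14, slack=7)
Line 3: ['universe', 'support'] (min_width=16, slack=5)
Line 4: ['sleepy', 'green'] (min_width=12, slack=9)
Line 5: ['everything', 'year', 'the'] (min_width=19, slack=2)
Line 6: ['hard', 'triangle', 'slow'] (min_width=18, slack=3)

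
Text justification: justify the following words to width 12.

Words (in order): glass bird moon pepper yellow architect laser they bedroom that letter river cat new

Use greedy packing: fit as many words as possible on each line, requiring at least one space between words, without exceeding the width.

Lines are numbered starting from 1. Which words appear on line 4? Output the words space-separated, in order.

Line 1: ['glass', 'bird'] (min_width=10, slack=2)
Line 2: ['moon', 'pepper'] (min_width=11, slack=1)
Line 3: ['yellow'] (min_width=6, slack=6)
Line 4: ['architect'] (min_width=9, slack=3)
Line 5: ['laser', 'they'] (min_width=10, slack=2)
Line 6: ['bedroom', 'that'] (min_width=12, slack=0)
Line 7: ['letter', 'river'] (min_width=12, slack=0)
Line 8: ['cat', 'new'] (min_width=7, slack=5)

Answer: architect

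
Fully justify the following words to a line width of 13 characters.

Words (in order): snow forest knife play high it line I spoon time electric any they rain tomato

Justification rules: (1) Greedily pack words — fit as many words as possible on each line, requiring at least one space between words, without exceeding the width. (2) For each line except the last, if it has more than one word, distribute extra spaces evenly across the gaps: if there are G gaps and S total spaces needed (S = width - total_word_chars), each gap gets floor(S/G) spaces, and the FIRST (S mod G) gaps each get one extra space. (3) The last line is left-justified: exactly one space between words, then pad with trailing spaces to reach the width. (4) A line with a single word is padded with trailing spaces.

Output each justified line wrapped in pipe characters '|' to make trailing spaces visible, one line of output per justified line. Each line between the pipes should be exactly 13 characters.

Answer: |snow   forest|
|knife    play|
|high  it line|
|I  spoon time|
|electric  any|
|they     rain|
|tomato       |

Derivation:
Line 1: ['snow', 'forest'] (min_width=11, slack=2)
Line 2: ['knife', 'play'] (min_width=10, slack=3)
Line 3: ['high', 'it', 'line'] (min_width=12, slack=1)
Line 4: ['I', 'spoon', 'time'] (min_width=12, slack=1)
Line 5: ['electric', 'any'] (min_width=12, slack=1)
Line 6: ['they', 'rain'] (min_width=9, slack=4)
Line 7: ['tomato'] (min_width=6, slack=7)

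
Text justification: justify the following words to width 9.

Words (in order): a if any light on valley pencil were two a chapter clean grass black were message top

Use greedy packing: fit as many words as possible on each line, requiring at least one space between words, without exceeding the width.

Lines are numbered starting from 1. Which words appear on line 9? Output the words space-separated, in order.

Answer: black

Derivation:
Line 1: ['a', 'if', 'any'] (min_width=8, slack=1)
Line 2: ['light', 'on'] (min_width=8, slack=1)
Line 3: ['valley'] (min_width=6, slack=3)
Line 4: ['pencil'] (min_width=6, slack=3)
Line 5: ['were', 'two'] (min_width=8, slack=1)
Line 6: ['a', 'chapter'] (min_width=9, slack=0)
Line 7: ['clean'] (min_width=5, slack=4)
Line 8: ['grass'] (min_width=5, slack=4)
Line 9: ['black'] (min_width=5, slack=4)
Line 10: ['were'] (min_width=4, slack=5)
Line 11: ['message'] (min_width=7, slack=2)
Line 12: ['top'] (min_width=3, slack=6)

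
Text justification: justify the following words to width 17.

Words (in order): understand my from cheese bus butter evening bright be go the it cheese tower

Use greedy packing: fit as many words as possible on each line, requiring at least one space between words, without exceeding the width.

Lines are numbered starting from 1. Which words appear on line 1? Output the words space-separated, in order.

Line 1: ['understand', 'my'] (min_width=13, slack=4)
Line 2: ['from', 'cheese', 'bus'] (min_width=15, slack=2)
Line 3: ['butter', 'evening'] (min_width=14, slack=3)
Line 4: ['bright', 'be', 'go', 'the'] (min_width=16, slack=1)
Line 5: ['it', 'cheese', 'tower'] (min_width=15, slack=2)

Answer: understand my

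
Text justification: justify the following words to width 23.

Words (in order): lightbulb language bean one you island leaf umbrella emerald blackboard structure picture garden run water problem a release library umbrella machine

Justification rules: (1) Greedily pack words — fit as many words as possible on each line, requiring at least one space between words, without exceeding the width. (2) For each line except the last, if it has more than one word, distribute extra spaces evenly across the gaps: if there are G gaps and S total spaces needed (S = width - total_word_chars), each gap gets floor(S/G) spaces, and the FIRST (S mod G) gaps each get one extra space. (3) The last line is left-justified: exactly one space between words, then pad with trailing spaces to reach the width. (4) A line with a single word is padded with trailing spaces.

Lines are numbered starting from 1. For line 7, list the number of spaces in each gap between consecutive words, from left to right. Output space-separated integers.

Line 1: ['lightbulb', 'language', 'bean'] (min_width=23, slack=0)
Line 2: ['one', 'you', 'island', 'leaf'] (min_width=19, slack=4)
Line 3: ['umbrella', 'emerald'] (min_width=16, slack=7)
Line 4: ['blackboard', 'structure'] (min_width=20, slack=3)
Line 5: ['picture', 'garden', 'run'] (min_width=18, slack=5)
Line 6: ['water', 'problem', 'a', 'release'] (min_width=23, slack=0)
Line 7: ['library', 'umbrella'] (min_width=16, slack=7)
Line 8: ['machine'] (min_width=7, slack=16)

Answer: 8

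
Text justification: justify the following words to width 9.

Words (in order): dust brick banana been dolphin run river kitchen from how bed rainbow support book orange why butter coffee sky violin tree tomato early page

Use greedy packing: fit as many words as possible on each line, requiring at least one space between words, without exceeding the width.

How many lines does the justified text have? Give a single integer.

Answer: 22

Derivation:
Line 1: ['dust'] (min_width=4, slack=5)
Line 2: ['brick'] (min_width=5, slack=4)
Line 3: ['banana'] (min_width=6, slack=3)
Line 4: ['been'] (min_width=4, slack=5)
Line 5: ['dolphin'] (min_width=7, slack=2)
Line 6: ['run', 'river'] (min_width=9, slack=0)
Line 7: ['kitchen'] (min_width=7, slack=2)
Line 8: ['from', 'how'] (min_width=8, slack=1)
Line 9: ['bed'] (min_width=3, slack=6)
Line 10: ['rainbow'] (min_width=7, slack=2)
Line 11: ['support'] (min_width=7, slack=2)
Line 12: ['book'] (min_width=4, slack=5)
Line 13: ['orange'] (min_width=6, slack=3)
Line 14: ['why'] (min_width=3, slack=6)
Line 15: ['butter'] (min_width=6, slack=3)
Line 16: ['coffee'] (min_width=6, slack=3)
Line 17: ['sky'] (min_width=3, slack=6)
Line 18: ['violin'] (min_width=6, slack=3)
Line 19: ['tree'] (min_width=4, slack=5)
Line 20: ['tomato'] (min_width=6, slack=3)
Line 21: ['early'] (min_width=5, slack=4)
Line 22: ['page'] (min_width=4, slack=5)
Total lines: 22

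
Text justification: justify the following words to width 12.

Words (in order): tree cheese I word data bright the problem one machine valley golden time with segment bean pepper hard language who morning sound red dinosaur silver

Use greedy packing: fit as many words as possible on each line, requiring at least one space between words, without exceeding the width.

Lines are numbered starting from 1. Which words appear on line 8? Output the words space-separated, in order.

Answer: with segment

Derivation:
Line 1: ['tree', 'cheese'] (min_width=11, slack=1)
Line 2: ['I', 'word', 'data'] (min_width=11, slack=1)
Line 3: ['bright', 'the'] (min_width=10, slack=2)
Line 4: ['problem', 'one'] (min_width=11, slack=1)
Line 5: ['machine'] (min_width=7, slack=5)
Line 6: ['valley'] (min_width=6, slack=6)
Line 7: ['golden', 'time'] (min_width=11, slack=1)
Line 8: ['with', 'segment'] (min_width=12, slack=0)
Line 9: ['bean', 'pepper'] (min_width=11, slack=1)
Line 10: ['hard'] (min_width=4, slack=8)
Line 11: ['language', 'who'] (min_width=12, slack=0)
Line 12: ['morning'] (min_width=7, slack=5)
Line 13: ['sound', 'red'] (min_width=9, slack=3)
Line 14: ['dinosaur'] (min_width=8, slack=4)
Line 15: ['silver'] (min_width=6, slack=6)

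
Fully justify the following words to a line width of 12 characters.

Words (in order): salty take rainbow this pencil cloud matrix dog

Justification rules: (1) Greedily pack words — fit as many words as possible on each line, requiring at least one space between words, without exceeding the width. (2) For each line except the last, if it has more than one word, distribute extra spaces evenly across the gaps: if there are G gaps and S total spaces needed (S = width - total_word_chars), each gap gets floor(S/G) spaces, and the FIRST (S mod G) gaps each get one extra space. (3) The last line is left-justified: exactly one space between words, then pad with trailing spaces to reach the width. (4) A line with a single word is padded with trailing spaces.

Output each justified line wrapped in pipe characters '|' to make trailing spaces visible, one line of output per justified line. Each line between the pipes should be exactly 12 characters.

Answer: |salty   take|
|rainbow this|
|pencil cloud|
|matrix dog  |

Derivation:
Line 1: ['salty', 'take'] (min_width=10, slack=2)
Line 2: ['rainbow', 'this'] (min_width=12, slack=0)
Line 3: ['pencil', 'cloud'] (min_width=12, slack=0)
Line 4: ['matrix', 'dog'] (min_width=10, slack=2)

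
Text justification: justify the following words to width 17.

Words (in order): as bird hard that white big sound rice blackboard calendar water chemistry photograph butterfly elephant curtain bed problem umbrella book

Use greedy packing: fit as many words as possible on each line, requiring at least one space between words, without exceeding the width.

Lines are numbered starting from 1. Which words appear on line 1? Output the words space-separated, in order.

Answer: as bird hard that

Derivation:
Line 1: ['as', 'bird', 'hard', 'that'] (min_width=17, slack=0)
Line 2: ['white', 'big', 'sound'] (min_width=15, slack=2)
Line 3: ['rice', 'blackboard'] (min_width=15, slack=2)
Line 4: ['calendar', 'water'] (min_width=14, slack=3)
Line 5: ['chemistry'] (min_width=9, slack=8)
Line 6: ['photograph'] (min_width=10, slack=7)
Line 7: ['butterfly'] (min_width=9, slack=8)
Line 8: ['elephant', 'curtain'] (min_width=16, slack=1)
Line 9: ['bed', 'problem'] (min_width=11, slack=6)
Line 10: ['umbrella', 'book'] (min_width=13, slack=4)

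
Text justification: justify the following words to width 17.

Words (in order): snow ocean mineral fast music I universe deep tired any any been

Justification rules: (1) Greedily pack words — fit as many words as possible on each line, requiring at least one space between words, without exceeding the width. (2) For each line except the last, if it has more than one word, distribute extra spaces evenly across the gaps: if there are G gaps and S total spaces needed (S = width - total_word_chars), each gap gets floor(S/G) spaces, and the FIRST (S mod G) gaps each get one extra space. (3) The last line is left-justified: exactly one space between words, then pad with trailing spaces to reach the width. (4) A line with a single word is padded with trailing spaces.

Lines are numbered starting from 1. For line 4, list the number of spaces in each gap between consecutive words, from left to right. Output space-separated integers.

Answer: 3 2

Derivation:
Line 1: ['snow', 'ocean'] (min_width=10, slack=7)
Line 2: ['mineral', 'fast'] (min_width=12, slack=5)
Line 3: ['music', 'I', 'universe'] (min_width=16, slack=1)
Line 4: ['deep', 'tired', 'any'] (min_width=14, slack=3)
Line 5: ['any', 'been'] (min_width=8, slack=9)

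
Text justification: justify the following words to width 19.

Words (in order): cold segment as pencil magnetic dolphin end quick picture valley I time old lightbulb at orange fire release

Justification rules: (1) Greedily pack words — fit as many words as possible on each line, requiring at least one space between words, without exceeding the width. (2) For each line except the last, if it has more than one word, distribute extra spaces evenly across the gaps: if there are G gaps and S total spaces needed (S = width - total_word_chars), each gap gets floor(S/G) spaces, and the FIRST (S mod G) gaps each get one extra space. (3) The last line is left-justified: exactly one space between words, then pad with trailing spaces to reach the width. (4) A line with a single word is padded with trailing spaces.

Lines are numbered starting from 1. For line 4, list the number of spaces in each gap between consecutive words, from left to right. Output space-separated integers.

Line 1: ['cold', 'segment', 'as'] (min_width=15, slack=4)
Line 2: ['pencil', 'magnetic'] (min_width=15, slack=4)
Line 3: ['dolphin', 'end', 'quick'] (min_width=17, slack=2)
Line 4: ['picture', 'valley', 'I'] (min_width=16, slack=3)
Line 5: ['time', 'old', 'lightbulb'] (min_width=18, slack=1)
Line 6: ['at', 'orange', 'fire'] (min_width=14, slack=5)
Line 7: ['release'] (min_width=7, slack=12)

Answer: 3 2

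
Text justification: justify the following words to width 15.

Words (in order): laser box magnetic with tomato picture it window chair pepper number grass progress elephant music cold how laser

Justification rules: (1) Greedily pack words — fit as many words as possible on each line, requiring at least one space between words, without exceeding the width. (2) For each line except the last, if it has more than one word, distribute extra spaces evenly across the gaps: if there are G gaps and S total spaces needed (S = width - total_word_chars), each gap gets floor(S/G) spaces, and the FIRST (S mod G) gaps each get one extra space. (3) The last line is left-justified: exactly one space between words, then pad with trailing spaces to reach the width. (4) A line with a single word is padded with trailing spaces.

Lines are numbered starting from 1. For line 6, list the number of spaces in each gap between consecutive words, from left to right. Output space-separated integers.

Line 1: ['laser', 'box'] (min_width=9, slack=6)
Line 2: ['magnetic', 'with'] (min_width=13, slack=2)
Line 3: ['tomato', 'picture'] (min_width=14, slack=1)
Line 4: ['it', 'window', 'chair'] (min_width=15, slack=0)
Line 5: ['pepper', 'number'] (min_width=13, slack=2)
Line 6: ['grass', 'progress'] (min_width=14, slack=1)
Line 7: ['elephant', 'music'] (min_width=14, slack=1)
Line 8: ['cold', 'how', 'laser'] (min_width=14, slack=1)

Answer: 2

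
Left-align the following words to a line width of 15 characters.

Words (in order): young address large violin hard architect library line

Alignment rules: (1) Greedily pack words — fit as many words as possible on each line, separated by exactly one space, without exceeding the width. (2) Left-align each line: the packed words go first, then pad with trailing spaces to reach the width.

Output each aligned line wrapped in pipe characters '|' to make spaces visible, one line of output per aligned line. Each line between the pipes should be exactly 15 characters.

Answer: |young address  |
|large violin   |
|hard architect |
|library line   |

Derivation:
Line 1: ['young', 'address'] (min_width=13, slack=2)
Line 2: ['large', 'violin'] (min_width=12, slack=3)
Line 3: ['hard', 'architect'] (min_width=14, slack=1)
Line 4: ['library', 'line'] (min_width=12, slack=3)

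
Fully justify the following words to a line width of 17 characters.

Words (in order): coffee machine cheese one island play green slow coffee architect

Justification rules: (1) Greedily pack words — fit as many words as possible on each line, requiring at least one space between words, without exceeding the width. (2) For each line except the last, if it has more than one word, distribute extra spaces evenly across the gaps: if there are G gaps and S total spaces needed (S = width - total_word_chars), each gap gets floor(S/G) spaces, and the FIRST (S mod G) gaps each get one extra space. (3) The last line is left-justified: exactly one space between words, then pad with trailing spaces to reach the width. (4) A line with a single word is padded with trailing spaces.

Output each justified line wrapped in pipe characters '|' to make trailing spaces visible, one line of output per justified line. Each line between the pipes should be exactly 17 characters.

Answer: |coffee    machine|
|cheese one island|
|play  green  slow|
|coffee architect |

Derivation:
Line 1: ['coffee', 'machine'] (min_width=14, slack=3)
Line 2: ['cheese', 'one', 'island'] (min_width=17, slack=0)
Line 3: ['play', 'green', 'slow'] (min_width=15, slack=2)
Line 4: ['coffee', 'architect'] (min_width=16, slack=1)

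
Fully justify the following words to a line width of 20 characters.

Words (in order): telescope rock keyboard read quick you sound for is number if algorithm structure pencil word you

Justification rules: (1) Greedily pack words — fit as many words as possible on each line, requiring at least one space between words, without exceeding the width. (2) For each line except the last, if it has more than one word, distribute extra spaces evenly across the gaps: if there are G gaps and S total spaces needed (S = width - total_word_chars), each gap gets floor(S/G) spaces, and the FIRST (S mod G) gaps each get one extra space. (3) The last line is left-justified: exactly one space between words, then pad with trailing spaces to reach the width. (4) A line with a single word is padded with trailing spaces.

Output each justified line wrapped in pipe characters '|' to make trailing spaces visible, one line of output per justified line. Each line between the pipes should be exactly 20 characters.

Line 1: ['telescope', 'rock'] (min_width=14, slack=6)
Line 2: ['keyboard', 'read', 'quick'] (min_width=19, slack=1)
Line 3: ['you', 'sound', 'for', 'is'] (min_width=16, slack=4)
Line 4: ['number', 'if', 'algorithm'] (min_width=19, slack=1)
Line 5: ['structure', 'pencil'] (min_width=16, slack=4)
Line 6: ['word', 'you'] (min_width=8, slack=12)

Answer: |telescope       rock|
|keyboard  read quick|
|you   sound  for  is|
|number  if algorithm|
|structure     pencil|
|word you            |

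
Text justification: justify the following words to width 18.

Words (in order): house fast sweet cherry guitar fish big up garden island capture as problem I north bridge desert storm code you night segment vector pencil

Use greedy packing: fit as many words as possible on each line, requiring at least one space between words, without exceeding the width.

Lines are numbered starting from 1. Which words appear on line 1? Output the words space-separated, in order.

Line 1: ['house', 'fast', 'sweet'] (min_width=16, slack=2)
Line 2: ['cherry', 'guitar', 'fish'] (min_width=18, slack=0)
Line 3: ['big', 'up', 'garden'] (min_width=13, slack=5)
Line 4: ['island', 'capture', 'as'] (min_width=17, slack=1)
Line 5: ['problem', 'I', 'north'] (min_width=15, slack=3)
Line 6: ['bridge', 'desert'] (min_width=13, slack=5)
Line 7: ['storm', 'code', 'you'] (min_width=14, slack=4)
Line 8: ['night', 'segment'] (min_width=13, slack=5)
Line 9: ['vector', 'pencil'] (min_width=13, slack=5)

Answer: house fast sweet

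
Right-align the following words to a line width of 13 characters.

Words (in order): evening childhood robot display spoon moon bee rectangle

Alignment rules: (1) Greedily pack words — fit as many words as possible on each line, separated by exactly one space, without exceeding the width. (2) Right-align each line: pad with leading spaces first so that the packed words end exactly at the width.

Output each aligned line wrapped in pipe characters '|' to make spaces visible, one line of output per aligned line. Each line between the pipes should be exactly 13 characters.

Answer: |      evening|
|    childhood|
|robot display|
|   spoon moon|
|bee rectangle|

Derivation:
Line 1: ['evening'] (min_width=7, slack=6)
Line 2: ['childhood'] (min_width=9, slack=4)
Line 3: ['robot', 'display'] (min_width=13, slack=0)
Line 4: ['spoon', 'moon'] (min_width=10, slack=3)
Line 5: ['bee', 'rectangle'] (min_width=13, slack=0)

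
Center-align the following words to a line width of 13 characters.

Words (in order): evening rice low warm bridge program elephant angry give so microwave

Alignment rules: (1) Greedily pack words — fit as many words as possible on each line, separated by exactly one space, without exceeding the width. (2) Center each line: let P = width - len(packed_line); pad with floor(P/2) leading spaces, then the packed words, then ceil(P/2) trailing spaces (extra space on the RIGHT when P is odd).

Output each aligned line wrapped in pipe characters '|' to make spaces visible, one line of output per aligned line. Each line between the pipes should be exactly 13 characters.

Answer: |evening rice |
|  low warm   |
|   bridge    |
|   program   |
|  elephant   |
|angry give so|
|  microwave  |

Derivation:
Line 1: ['evening', 'rice'] (min_width=12, slack=1)
Line 2: ['low', 'warm'] (min_width=8, slack=5)
Line 3: ['bridge'] (min_width=6, slack=7)
Line 4: ['program'] (min_width=7, slack=6)
Line 5: ['elephant'] (min_width=8, slack=5)
Line 6: ['angry', 'give', 'so'] (min_width=13, slack=0)
Line 7: ['microwave'] (min_width=9, slack=4)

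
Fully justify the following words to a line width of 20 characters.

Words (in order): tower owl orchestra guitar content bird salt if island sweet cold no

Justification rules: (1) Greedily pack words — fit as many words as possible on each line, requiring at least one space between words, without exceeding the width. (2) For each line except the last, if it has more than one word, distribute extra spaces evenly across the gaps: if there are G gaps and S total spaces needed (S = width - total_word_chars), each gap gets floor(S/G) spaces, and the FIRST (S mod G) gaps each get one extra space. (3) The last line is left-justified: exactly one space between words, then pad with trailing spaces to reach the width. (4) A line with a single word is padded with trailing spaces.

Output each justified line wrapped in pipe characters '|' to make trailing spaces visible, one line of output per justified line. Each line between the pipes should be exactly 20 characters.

Answer: |tower  owl orchestra|
|guitar  content bird|
|salt if island sweet|
|cold no             |

Derivation:
Line 1: ['tower', 'owl', 'orchestra'] (min_width=19, slack=1)
Line 2: ['guitar', 'content', 'bird'] (min_width=19, slack=1)
Line 3: ['salt', 'if', 'island', 'sweet'] (min_width=20, slack=0)
Line 4: ['cold', 'no'] (min_width=7, slack=13)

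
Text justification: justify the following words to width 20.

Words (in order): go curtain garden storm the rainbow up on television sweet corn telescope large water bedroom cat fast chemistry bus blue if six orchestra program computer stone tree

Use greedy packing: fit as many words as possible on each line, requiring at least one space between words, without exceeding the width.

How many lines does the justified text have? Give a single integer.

Answer: 9

Derivation:
Line 1: ['go', 'curtain', 'garden'] (min_width=17, slack=3)
Line 2: ['storm', 'the', 'rainbow', 'up'] (min_width=20, slack=0)
Line 3: ['on', 'television', 'sweet'] (min_width=19, slack=1)
Line 4: ['corn', 'telescope', 'large'] (min_width=20, slack=0)
Line 5: ['water', 'bedroom', 'cat'] (min_width=17, slack=3)
Line 6: ['fast', 'chemistry', 'bus'] (min_width=18, slack=2)
Line 7: ['blue', 'if', 'six'] (min_width=11, slack=9)
Line 8: ['orchestra', 'program'] (min_width=17, slack=3)
Line 9: ['computer', 'stone', 'tree'] (min_width=19, slack=1)
Total lines: 9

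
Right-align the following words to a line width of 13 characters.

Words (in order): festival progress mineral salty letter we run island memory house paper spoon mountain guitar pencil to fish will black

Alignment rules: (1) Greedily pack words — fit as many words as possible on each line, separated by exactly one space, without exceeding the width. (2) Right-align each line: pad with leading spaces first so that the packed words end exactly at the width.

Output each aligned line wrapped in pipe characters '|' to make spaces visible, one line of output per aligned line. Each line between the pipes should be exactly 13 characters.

Line 1: ['festival'] (min_width=8, slack=5)
Line 2: ['progress'] (min_width=8, slack=5)
Line 3: ['mineral', 'salty'] (min_width=13, slack=0)
Line 4: ['letter', 'we', 'run'] (min_width=13, slack=0)
Line 5: ['island', 'memory'] (min_width=13, slack=0)
Line 6: ['house', 'paper'] (min_width=11, slack=2)
Line 7: ['spoon'] (min_width=5, slack=8)
Line 8: ['mountain'] (min_width=8, slack=5)
Line 9: ['guitar', 'pencil'] (min_width=13, slack=0)
Line 10: ['to', 'fish', 'will'] (min_width=12, slack=1)
Line 11: ['black'] (min_width=5, slack=8)

Answer: |     festival|
|     progress|
|mineral salty|
|letter we run|
|island memory|
|  house paper|
|        spoon|
|     mountain|
|guitar pencil|
| to fish will|
|        black|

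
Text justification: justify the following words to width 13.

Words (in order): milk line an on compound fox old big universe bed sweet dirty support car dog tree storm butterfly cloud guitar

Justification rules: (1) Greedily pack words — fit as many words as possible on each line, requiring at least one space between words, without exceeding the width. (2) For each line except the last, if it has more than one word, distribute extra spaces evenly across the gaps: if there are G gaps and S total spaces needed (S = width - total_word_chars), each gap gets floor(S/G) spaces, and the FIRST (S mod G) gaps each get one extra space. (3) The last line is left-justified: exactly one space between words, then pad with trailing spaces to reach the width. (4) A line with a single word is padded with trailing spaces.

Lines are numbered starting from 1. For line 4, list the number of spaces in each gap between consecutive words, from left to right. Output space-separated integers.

Line 1: ['milk', 'line', 'an'] (min_width=12, slack=1)
Line 2: ['on', 'compound'] (min_width=11, slack=2)
Line 3: ['fox', 'old', 'big'] (min_width=11, slack=2)
Line 4: ['universe', 'bed'] (min_width=12, slack=1)
Line 5: ['sweet', 'dirty'] (min_width=11, slack=2)
Line 6: ['support', 'car'] (min_width=11, slack=2)
Line 7: ['dog', 'tree'] (min_width=8, slack=5)
Line 8: ['storm'] (min_width=5, slack=8)
Line 9: ['butterfly'] (min_width=9, slack=4)
Line 10: ['cloud', 'guitar'] (min_width=12, slack=1)

Answer: 2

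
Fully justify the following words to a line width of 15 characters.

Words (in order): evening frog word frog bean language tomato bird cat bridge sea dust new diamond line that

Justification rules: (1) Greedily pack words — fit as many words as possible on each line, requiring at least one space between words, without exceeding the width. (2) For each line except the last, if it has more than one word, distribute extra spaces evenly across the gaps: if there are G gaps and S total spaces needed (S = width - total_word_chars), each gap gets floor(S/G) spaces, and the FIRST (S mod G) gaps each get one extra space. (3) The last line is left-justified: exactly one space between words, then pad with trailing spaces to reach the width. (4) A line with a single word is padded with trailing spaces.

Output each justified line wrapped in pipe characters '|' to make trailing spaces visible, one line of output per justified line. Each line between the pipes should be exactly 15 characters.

Answer: |evening    frog|
|word  frog bean|
|language tomato|
|bird cat bridge|
|sea   dust  new|
|diamond    line|
|that           |

Derivation:
Line 1: ['evening', 'frog'] (min_width=12, slack=3)
Line 2: ['word', 'frog', 'bean'] (min_width=14, slack=1)
Line 3: ['language', 'tomato'] (min_width=15, slack=0)
Line 4: ['bird', 'cat', 'bridge'] (min_width=15, slack=0)
Line 5: ['sea', 'dust', 'new'] (min_width=12, slack=3)
Line 6: ['diamond', 'line'] (min_width=12, slack=3)
Line 7: ['that'] (min_width=4, slack=11)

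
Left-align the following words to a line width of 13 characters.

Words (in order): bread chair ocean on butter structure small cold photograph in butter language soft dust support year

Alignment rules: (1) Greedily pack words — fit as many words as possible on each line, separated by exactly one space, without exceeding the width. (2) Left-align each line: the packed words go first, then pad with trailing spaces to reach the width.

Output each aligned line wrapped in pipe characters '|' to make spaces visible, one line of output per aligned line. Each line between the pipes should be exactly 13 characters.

Line 1: ['bread', 'chair'] (min_width=11, slack=2)
Line 2: ['ocean', 'on'] (min_width=8, slack=5)
Line 3: ['butter'] (min_width=6, slack=7)
Line 4: ['structure'] (min_width=9, slack=4)
Line 5: ['small', 'cold'] (min_width=10, slack=3)
Line 6: ['photograph', 'in'] (min_width=13, slack=0)
Line 7: ['butter'] (min_width=6, slack=7)
Line 8: ['language', 'soft'] (min_width=13, slack=0)
Line 9: ['dust', 'support'] (min_width=12, slack=1)
Line 10: ['year'] (min_width=4, slack=9)

Answer: |bread chair  |
|ocean on     |
|butter       |
|structure    |
|small cold   |
|photograph in|
|butter       |
|language soft|
|dust support |
|year         |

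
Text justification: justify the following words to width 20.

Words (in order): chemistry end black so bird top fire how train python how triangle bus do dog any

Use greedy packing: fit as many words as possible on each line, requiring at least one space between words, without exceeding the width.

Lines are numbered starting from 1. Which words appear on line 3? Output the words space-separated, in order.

Answer: train python how

Derivation:
Line 1: ['chemistry', 'end', 'black'] (min_width=19, slack=1)
Line 2: ['so', 'bird', 'top', 'fire', 'how'] (min_width=20, slack=0)
Line 3: ['train', 'python', 'how'] (min_width=16, slack=4)
Line 4: ['triangle', 'bus', 'do', 'dog'] (min_width=19, slack=1)
Line 5: ['any'] (min_width=3, slack=17)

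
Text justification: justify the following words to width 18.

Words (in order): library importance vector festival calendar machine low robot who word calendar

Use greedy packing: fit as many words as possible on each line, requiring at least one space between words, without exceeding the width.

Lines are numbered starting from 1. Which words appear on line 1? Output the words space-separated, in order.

Line 1: ['library', 'importance'] (min_width=18, slack=0)
Line 2: ['vector', 'festival'] (min_width=15, slack=3)
Line 3: ['calendar', 'machine'] (min_width=16, slack=2)
Line 4: ['low', 'robot', 'who', 'word'] (min_width=18, slack=0)
Line 5: ['calendar'] (min_width=8, slack=10)

Answer: library importance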